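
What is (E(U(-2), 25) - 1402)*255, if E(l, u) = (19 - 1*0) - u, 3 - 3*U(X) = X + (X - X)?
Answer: -359040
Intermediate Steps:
U(X) = 1 - X/3 (U(X) = 1 - (X + (X - X))/3 = 1 - (X + 0)/3 = 1 - X/3)
E(l, u) = 19 - u (E(l, u) = (19 + 0) - u = 19 - u)
(E(U(-2), 25) - 1402)*255 = ((19 - 1*25) - 1402)*255 = ((19 - 25) - 1402)*255 = (-6 - 1402)*255 = -1408*255 = -359040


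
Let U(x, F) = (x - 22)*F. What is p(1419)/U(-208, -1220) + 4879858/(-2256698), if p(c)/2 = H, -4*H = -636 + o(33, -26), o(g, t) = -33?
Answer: -1368533289319/633229458800 ≈ -2.1612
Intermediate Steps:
U(x, F) = F*(-22 + x) (U(x, F) = (-22 + x)*F = F*(-22 + x))
H = 669/4 (H = -(-636 - 33)/4 = -¼*(-669) = 669/4 ≈ 167.25)
p(c) = 669/2 (p(c) = 2*(669/4) = 669/2)
p(1419)/U(-208, -1220) + 4879858/(-2256698) = 669/(2*((-1220*(-22 - 208)))) + 4879858/(-2256698) = 669/(2*((-1220*(-230)))) + 4879858*(-1/2256698) = (669/2)/280600 - 2439929/1128349 = (669/2)*(1/280600) - 2439929/1128349 = 669/561200 - 2439929/1128349 = -1368533289319/633229458800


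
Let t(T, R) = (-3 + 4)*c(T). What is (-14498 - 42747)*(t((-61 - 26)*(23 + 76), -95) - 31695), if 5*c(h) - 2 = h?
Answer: 1912967614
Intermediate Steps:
c(h) = ⅖ + h/5
t(T, R) = ⅖ + T/5 (t(T, R) = (-3 + 4)*(⅖ + T/5) = 1*(⅖ + T/5) = ⅖ + T/5)
(-14498 - 42747)*(t((-61 - 26)*(23 + 76), -95) - 31695) = (-14498 - 42747)*((⅖ + ((-61 - 26)*(23 + 76))/5) - 31695) = -57245*((⅖ + (-87*99)/5) - 31695) = -57245*((⅖ + (⅕)*(-8613)) - 31695) = -57245*((⅖ - 8613/5) - 31695) = -57245*(-8611/5 - 31695) = -57245*(-167086/5) = 1912967614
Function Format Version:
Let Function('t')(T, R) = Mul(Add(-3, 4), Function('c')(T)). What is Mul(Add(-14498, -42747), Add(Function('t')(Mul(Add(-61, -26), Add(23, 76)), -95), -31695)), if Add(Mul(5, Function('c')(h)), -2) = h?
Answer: 1912967614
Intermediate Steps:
Function('c')(h) = Add(Rational(2, 5), Mul(Rational(1, 5), h))
Function('t')(T, R) = Add(Rational(2, 5), Mul(Rational(1, 5), T)) (Function('t')(T, R) = Mul(Add(-3, 4), Add(Rational(2, 5), Mul(Rational(1, 5), T))) = Mul(1, Add(Rational(2, 5), Mul(Rational(1, 5), T))) = Add(Rational(2, 5), Mul(Rational(1, 5), T)))
Mul(Add(-14498, -42747), Add(Function('t')(Mul(Add(-61, -26), Add(23, 76)), -95), -31695)) = Mul(Add(-14498, -42747), Add(Add(Rational(2, 5), Mul(Rational(1, 5), Mul(Add(-61, -26), Add(23, 76)))), -31695)) = Mul(-57245, Add(Add(Rational(2, 5), Mul(Rational(1, 5), Mul(-87, 99))), -31695)) = Mul(-57245, Add(Add(Rational(2, 5), Mul(Rational(1, 5), -8613)), -31695)) = Mul(-57245, Add(Add(Rational(2, 5), Rational(-8613, 5)), -31695)) = Mul(-57245, Add(Rational(-8611, 5), -31695)) = Mul(-57245, Rational(-167086, 5)) = 1912967614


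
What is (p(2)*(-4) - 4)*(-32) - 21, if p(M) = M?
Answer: 363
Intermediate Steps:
(p(2)*(-4) - 4)*(-32) - 21 = (2*(-4) - 4)*(-32) - 21 = (-8 - 4)*(-32) - 21 = -12*(-32) - 21 = 384 - 21 = 363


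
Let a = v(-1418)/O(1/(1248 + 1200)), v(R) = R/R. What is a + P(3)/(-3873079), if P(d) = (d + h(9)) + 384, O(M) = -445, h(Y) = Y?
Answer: -4049299/1723520155 ≈ -0.0023494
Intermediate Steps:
v(R) = 1
P(d) = 393 + d (P(d) = (d + 9) + 384 = (9 + d) + 384 = 393 + d)
a = -1/445 (a = 1/(-445) = 1*(-1/445) = -1/445 ≈ -0.0022472)
a + P(3)/(-3873079) = -1/445 + (393 + 3)/(-3873079) = -1/445 + 396*(-1/3873079) = -1/445 - 396/3873079 = -4049299/1723520155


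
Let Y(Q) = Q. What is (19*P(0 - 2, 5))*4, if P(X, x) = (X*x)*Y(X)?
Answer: 1520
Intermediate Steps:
P(X, x) = x*X² (P(X, x) = (X*x)*X = x*X²)
(19*P(0 - 2, 5))*4 = (19*(5*(0 - 2)²))*4 = (19*(5*(-2)²))*4 = (19*(5*4))*4 = (19*20)*4 = 380*4 = 1520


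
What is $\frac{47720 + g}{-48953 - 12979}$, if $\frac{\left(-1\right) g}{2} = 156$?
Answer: $- \frac{11852}{15483} \approx -0.76548$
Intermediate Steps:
$g = -312$ ($g = \left(-2\right) 156 = -312$)
$\frac{47720 + g}{-48953 - 12979} = \frac{47720 - 312}{-48953 - 12979} = \frac{47408}{-61932} = 47408 \left(- \frac{1}{61932}\right) = - \frac{11852}{15483}$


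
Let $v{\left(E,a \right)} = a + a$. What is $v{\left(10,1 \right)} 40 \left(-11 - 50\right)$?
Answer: $-4880$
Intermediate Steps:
$v{\left(E,a \right)} = 2 a$
$v{\left(10,1 \right)} 40 \left(-11 - 50\right) = 2 \cdot 1 \cdot 40 \left(-11 - 50\right) = 2 \cdot 40 \left(-11 - 50\right) = 80 \left(-61\right) = -4880$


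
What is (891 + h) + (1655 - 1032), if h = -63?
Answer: 1451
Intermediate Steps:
(891 + h) + (1655 - 1032) = (891 - 63) + (1655 - 1032) = 828 + 623 = 1451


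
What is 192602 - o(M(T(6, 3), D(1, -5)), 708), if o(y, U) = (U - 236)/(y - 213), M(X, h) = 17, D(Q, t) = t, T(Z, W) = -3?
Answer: 9437616/49 ≈ 1.9260e+5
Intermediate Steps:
o(y, U) = (-236 + U)/(-213 + y)
192602 - o(M(T(6, 3), D(1, -5)), 708) = 192602 - (-236 + 708)/(-213 + 17) = 192602 - 472/(-196) = 192602 - (-1)*472/196 = 192602 - 1*(-118/49) = 192602 + 118/49 = 9437616/49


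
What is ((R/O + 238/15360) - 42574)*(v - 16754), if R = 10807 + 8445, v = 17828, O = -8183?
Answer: -478955427301597/10474240 ≈ -4.5727e+7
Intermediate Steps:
R = 19252
((R/O + 238/15360) - 42574)*(v - 16754) = ((19252/(-8183) + 238/15360) - 42574)*(17828 - 16754) = ((19252*(-1/8183) + 238*(1/15360)) - 42574)*1074 = ((-19252/8183 + 119/7680) - 42574)*1074 = (-146881583/62845440 - 42574)*1074 = -2675728644143/62845440*1074 = -478955427301597/10474240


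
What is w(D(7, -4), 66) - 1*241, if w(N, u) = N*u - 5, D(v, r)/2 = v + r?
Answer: 150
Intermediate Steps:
D(v, r) = 2*r + 2*v (D(v, r) = 2*(v + r) = 2*(r + v) = 2*r + 2*v)
w(N, u) = -5 + N*u
w(D(7, -4), 66) - 1*241 = (-5 + (2*(-4) + 2*7)*66) - 1*241 = (-5 + (-8 + 14)*66) - 241 = (-5 + 6*66) - 241 = (-5 + 396) - 241 = 391 - 241 = 150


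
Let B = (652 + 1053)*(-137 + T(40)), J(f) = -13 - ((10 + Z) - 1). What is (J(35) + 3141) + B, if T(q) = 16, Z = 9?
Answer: -203195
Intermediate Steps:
J(f) = -31 (J(f) = -13 - ((10 + 9) - 1) = -13 - (19 - 1) = -13 - 1*18 = -13 - 18 = -31)
B = -206305 (B = (652 + 1053)*(-137 + 16) = 1705*(-121) = -206305)
(J(35) + 3141) + B = (-31 + 3141) - 206305 = 3110 - 206305 = -203195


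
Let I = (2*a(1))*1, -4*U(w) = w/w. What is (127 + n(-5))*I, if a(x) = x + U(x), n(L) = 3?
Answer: 195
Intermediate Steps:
U(w) = -1/4 (U(w) = -w/(4*w) = -1/4*1 = -1/4)
a(x) = -1/4 + x (a(x) = x - 1/4 = -1/4 + x)
I = 3/2 (I = (2*(-1/4 + 1))*1 = (2*(3/4))*1 = (3/2)*1 = 3/2 ≈ 1.5000)
(127 + n(-5))*I = (127 + 3)*(3/2) = 130*(3/2) = 195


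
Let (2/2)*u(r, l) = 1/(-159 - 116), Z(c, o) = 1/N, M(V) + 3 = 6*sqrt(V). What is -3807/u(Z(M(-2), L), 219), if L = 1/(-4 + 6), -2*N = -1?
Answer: 1046925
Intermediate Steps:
N = 1/2 (N = -1/2*(-1) = 1/2 ≈ 0.50000)
M(V) = -3 + 6*sqrt(V)
L = 1/2 ≈ 0.50000
Z(c, o) = 2 (Z(c, o) = 1/(1/2) = 2)
u(r, l) = -1/275 (u(r, l) = 1/(-159 - 116) = 1/(-275) = -1/275)
-3807/u(Z(M(-2), L), 219) = -3807/(-1/275) = -3807*(-275) = 1046925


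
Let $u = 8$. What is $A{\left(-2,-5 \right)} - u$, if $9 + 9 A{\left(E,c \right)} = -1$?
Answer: $- \frac{82}{9} \approx -9.1111$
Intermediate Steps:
$A{\left(E,c \right)} = - \frac{10}{9}$ ($A{\left(E,c \right)} = -1 + \frac{1}{9} \left(-1\right) = -1 - \frac{1}{9} = - \frac{10}{9}$)
$A{\left(-2,-5 \right)} - u = - \frac{10}{9} - 8 = - \frac{82}{9}$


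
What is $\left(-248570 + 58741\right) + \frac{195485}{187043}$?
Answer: $- \frac{35505990162}{187043} \approx -1.8983 \cdot 10^{5}$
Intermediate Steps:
$\left(-248570 + 58741\right) + \frac{195485}{187043} = -189829 + 195485 \cdot \frac{1}{187043} = -189829 + \frac{195485}{187043} = - \frac{35505990162}{187043}$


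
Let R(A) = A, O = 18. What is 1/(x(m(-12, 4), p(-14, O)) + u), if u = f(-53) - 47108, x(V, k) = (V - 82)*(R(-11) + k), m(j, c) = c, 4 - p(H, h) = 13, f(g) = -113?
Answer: -1/45661 ≈ -2.1901e-5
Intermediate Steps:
p(H, h) = -9 (p(H, h) = 4 - 1*13 = 4 - 13 = -9)
x(V, k) = (-82 + V)*(-11 + k) (x(V, k) = (V - 82)*(-11 + k) = (-82 + V)*(-11 + k))
u = -47221 (u = -113 - 47108 = -47221)
1/(x(m(-12, 4), p(-14, O)) + u) = 1/((902 - 82*(-9) - 11*4 + 4*(-9)) - 47221) = 1/((902 + 738 - 44 - 36) - 47221) = 1/(1560 - 47221) = 1/(-45661) = -1/45661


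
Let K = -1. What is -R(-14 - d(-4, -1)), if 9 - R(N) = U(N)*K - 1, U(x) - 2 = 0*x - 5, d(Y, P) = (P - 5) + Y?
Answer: -7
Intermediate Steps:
d(Y, P) = -5 + P + Y (d(Y, P) = (-5 + P) + Y = -5 + P + Y)
U(x) = -3 (U(x) = 2 + (0*x - 5) = 2 + (0 - 5) = 2 - 5 = -3)
R(N) = 7 (R(N) = 9 - (-3*(-1) - 1) = 9 - (3 - 1) = 9 - 1*2 = 9 - 2 = 7)
-R(-14 - d(-4, -1)) = -1*7 = -7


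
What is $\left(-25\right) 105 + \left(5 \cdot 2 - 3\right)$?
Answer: $-2618$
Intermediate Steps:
$\left(-25\right) 105 + \left(5 \cdot 2 - 3\right) = -2625 + \left(10 - 3\right) = -2625 + 7 = -2618$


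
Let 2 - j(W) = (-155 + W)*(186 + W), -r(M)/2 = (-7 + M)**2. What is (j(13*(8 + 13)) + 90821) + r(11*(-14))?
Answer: -15181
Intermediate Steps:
r(M) = -2*(-7 + M)**2
j(W) = 2 - (-155 + W)*(186 + W)
(j(13*(8 + 13)) + 90821) + r(11*(-14)) = ((28832 - (13*(8 + 13))**2 - 403*(8 + 13)) + 90821) - 2*(-7 + 11*(-14))**2 = ((28832 - (13*21)**2 - 403*21) + 90821) - 2*(-7 - 154)**2 = ((28832 - 1*273**2 - 31*273) + 90821) - 2*(-161)**2 = ((28832 - 1*74529 - 8463) + 90821) - 2*25921 = ((28832 - 74529 - 8463) + 90821) - 51842 = (-54160 + 90821) - 51842 = 36661 - 51842 = -15181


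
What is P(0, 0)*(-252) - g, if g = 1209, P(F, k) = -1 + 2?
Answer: -1461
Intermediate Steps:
P(F, k) = 1
P(0, 0)*(-252) - g = 1*(-252) - 1*1209 = -252 - 1209 = -1461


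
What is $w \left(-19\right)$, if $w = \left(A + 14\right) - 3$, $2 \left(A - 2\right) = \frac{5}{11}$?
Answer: $- \frac{5529}{22} \approx -251.32$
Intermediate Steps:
$A = \frac{49}{22}$ ($A = 2 + \frac{5 \cdot \frac{1}{11}}{2} = 2 + \frac{1}{2} \cdot \frac{5}{11} = 2 + \frac{5}{22} = \frac{49}{22} \approx 2.2273$)
$w = \frac{291}{22}$ ($w = \left(\frac{49}{22} + 14\right) - 3 = \frac{357}{22} - 3 = \frac{291}{22} \approx 13.227$)
$w \left(-19\right) = \frac{291}{22} \left(-19\right) = - \frac{5529}{22}$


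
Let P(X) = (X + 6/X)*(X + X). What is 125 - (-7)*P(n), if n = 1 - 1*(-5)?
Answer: 713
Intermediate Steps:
n = 6 (n = 1 + 5 = 6)
P(X) = 2*X*(X + 6/X) (P(X) = (X + 6/X)*(2*X) = 2*X*(X + 6/X))
125 - (-7)*P(n) = 125 - (-7)*(12 + 2*6²) = 125 - (-7)*(12 + 2*36) = 125 - (-7)*(12 + 72) = 125 - (-7)*84 = 125 - 1*(-588) = 125 + 588 = 713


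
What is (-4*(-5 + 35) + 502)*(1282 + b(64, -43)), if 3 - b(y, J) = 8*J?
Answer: 622278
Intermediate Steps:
b(y, J) = 3 - 8*J
(-4*(-5 + 35) + 502)*(1282 + b(64, -43)) = (-4*(-5 + 35) + 502)*(1282 + (3 - 8*(-43))) = (-4*30 + 502)*(1282 + (3 + 344)) = (-120 + 502)*(1282 + 347) = 382*1629 = 622278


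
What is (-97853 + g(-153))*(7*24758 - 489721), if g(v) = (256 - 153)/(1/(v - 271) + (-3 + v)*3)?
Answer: 6143927517464715/198433 ≈ 3.0962e+10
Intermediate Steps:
g(v) = 103/(-9 + 1/(-271 + v) + 3*v) (g(v) = 103/(1/(-271 + v) + (-9 + 3*v)) = 103/(-9 + 1/(-271 + v) + 3*v))
(-97853 + g(-153))*(7*24758 - 489721) = (-97853 + 103*(-271 - 153)/(2440 - 822*(-153) + 3*(-153)²))*(7*24758 - 489721) = (-97853 + 103*(-424)/(2440 + 125766 + 3*23409))*(173306 - 489721) = (-97853 + 103*(-424)/(2440 + 125766 + 70227))*(-316415) = (-97853 + 103*(-424)/198433)*(-316415) = (-97853 + 103*(1/198433)*(-424))*(-316415) = (-97853 - 43672/198433)*(-316415) = -19417308021/198433*(-316415) = 6143927517464715/198433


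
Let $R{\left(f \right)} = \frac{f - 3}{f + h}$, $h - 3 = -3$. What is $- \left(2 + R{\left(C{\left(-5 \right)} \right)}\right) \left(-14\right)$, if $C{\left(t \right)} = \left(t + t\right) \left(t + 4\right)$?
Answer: $\frac{189}{5} \approx 37.8$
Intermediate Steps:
$h = 0$ ($h = 3 - 3 = 0$)
$C{\left(t \right)} = 2 t \left(4 + t\right)$
$R{\left(f \right)} = \frac{-3 + f}{f}$ ($R{\left(f \right)} = \frac{f - 3}{f + 0} = \frac{-3 + f}{f}$)
$- \left(2 + R{\left(C{\left(-5 \right)} \right)}\right) \left(-14\right) = - \left(2 + \frac{-3 + 2 \left(-5\right) \left(4 - 5\right)}{2 \left(-5\right) \left(4 - 5\right)}\right) \left(-14\right) = - \left(2 + \frac{-3 + 2 \left(-5\right) \left(-1\right)}{2 \left(-5\right) \left(-1\right)}\right) \left(-14\right) = - \left(2 + \frac{-3 + 10}{10}\right) \left(-14\right) = - \left(2 + \frac{1}{10} \cdot 7\right) \left(-14\right) = - \left(2 + \frac{7}{10}\right) \left(-14\right) = - \frac{27 \left(-14\right)}{10} = \left(-1\right) \left(- \frac{189}{5}\right) = \frac{189}{5}$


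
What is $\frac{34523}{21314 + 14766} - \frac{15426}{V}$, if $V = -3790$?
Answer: $\frac{13748245}{2734864} \approx 5.027$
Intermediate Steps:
$\frac{34523}{21314 + 14766} - \frac{15426}{V} = \frac{34523}{21314 + 14766} - \frac{15426}{-3790} = \frac{34523}{36080} - - \frac{7713}{1895} = 34523 \cdot \frac{1}{36080} + \frac{7713}{1895} = \frac{34523}{36080} + \frac{7713}{1895} = \frac{13748245}{2734864}$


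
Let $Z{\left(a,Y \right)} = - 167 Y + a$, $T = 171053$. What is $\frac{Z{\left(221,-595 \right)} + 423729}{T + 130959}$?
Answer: $\frac{523315}{302012} \approx 1.7328$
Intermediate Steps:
$Z{\left(a,Y \right)} = a - 167 Y$
$\frac{Z{\left(221,-595 \right)} + 423729}{T + 130959} = \frac{\left(221 - -99365\right) + 423729}{171053 + 130959} = \frac{\left(221 + 99365\right) + 423729}{302012} = \left(99586 + 423729\right) \frac{1}{302012} = 523315 \cdot \frac{1}{302012} = \frac{523315}{302012}$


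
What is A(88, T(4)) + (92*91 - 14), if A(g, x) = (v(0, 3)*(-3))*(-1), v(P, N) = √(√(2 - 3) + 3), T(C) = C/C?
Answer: 8358 + 3*√(3 + I) ≈ 8363.3 + 0.85455*I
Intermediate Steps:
T(C) = 1
v(P, N) = √(3 + I) (v(P, N) = √(√(-1) + 3) = √(I + 3) = √(3 + I))
A(g, x) = 3*√(3 + I) (A(g, x) = (√(3 + I)*(-3))*(-1) = -3*√(3 + I)*(-1) = 3*√(3 + I))
A(88, T(4)) + (92*91 - 14) = 3*√(3 + I) + (92*91 - 14) = 3*√(3 + I) + (8372 - 14) = 3*√(3 + I) + 8358 = 8358 + 3*√(3 + I)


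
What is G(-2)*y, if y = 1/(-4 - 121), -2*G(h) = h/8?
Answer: -1/1000 ≈ -0.0010000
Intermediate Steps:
G(h) = -h/16 (G(h) = -h/(2*8) = -h/16)
y = -1/125 (y = 1/(-125) = -1/125 ≈ -0.0080000)
G(-2)*y = -1/16*(-2)*(-1/125) = (⅛)*(-1/125) = -1/1000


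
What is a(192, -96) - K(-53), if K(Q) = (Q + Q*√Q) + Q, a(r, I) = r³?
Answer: 7077994 + 53*I*√53 ≈ 7.078e+6 + 385.85*I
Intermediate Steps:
K(Q) = Q^(3/2) + 2*Q (K(Q) = (Q + Q^(3/2)) + Q = Q^(3/2) + 2*Q)
a(192, -96) - K(-53) = 192³ - ((-53)^(3/2) + 2*(-53)) = 7077888 - (-53*I*√53 - 106) = 7077888 - (-106 - 53*I*√53) = 7077888 + (106 + 53*I*√53) = 7077994 + 53*I*√53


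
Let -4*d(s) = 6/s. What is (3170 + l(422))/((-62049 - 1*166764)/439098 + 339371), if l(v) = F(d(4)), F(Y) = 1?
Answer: 464126586/49672299515 ≈ 0.0093438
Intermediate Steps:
d(s) = -3/(2*s)
l(v) = 1
(3170 + l(422))/((-62049 - 1*166764)/439098 + 339371) = (3170 + 1)/((-62049 - 1*166764)/439098 + 339371) = 3171/((-62049 - 166764)*(1/439098) + 339371) = 3171/(-228813*1/439098 + 339371) = 3171/(-76271/146366 + 339371) = 3171/(49672299515/146366) = 3171*(146366/49672299515) = 464126586/49672299515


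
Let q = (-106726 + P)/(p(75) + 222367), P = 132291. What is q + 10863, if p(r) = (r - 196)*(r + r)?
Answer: 2218434836/204217 ≈ 10863.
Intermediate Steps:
p(r) = 2*r*(-196 + r) (p(r) = (-196 + r)*(2*r) = 2*r*(-196 + r))
q = 25565/204217 (q = (-106726 + 132291)/(2*75*(-196 + 75) + 222367) = 25565/(2*75*(-121) + 222367) = 25565/(-18150 + 222367) = 25565/204217 ≈ 0.12519)
q + 10863 = 25565/204217 + 10863 = 2218434836/204217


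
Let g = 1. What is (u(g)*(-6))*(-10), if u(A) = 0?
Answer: 0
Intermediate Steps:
(u(g)*(-6))*(-10) = (0*(-6))*(-10) = 0*(-10) = 0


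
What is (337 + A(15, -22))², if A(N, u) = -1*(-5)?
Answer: 116964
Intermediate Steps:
A(N, u) = 5
(337 + A(15, -22))² = (337 + 5)² = 342² = 116964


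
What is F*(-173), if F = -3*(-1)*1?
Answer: -519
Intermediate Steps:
F = 3 (F = 3*1 = 3)
F*(-173) = 3*(-173) = -519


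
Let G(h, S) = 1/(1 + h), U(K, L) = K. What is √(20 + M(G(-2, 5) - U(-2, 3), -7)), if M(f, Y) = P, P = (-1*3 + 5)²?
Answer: 2*√6 ≈ 4.8990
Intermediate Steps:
P = 4 (P = (-3 + 5)² = 2² = 4)
M(f, Y) = 4
√(20 + M(G(-2, 5) - U(-2, 3), -7)) = √(20 + 4) = √24 = 2*√6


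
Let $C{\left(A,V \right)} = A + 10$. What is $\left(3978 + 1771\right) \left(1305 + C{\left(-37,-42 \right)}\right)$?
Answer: $7347222$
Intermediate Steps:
$C{\left(A,V \right)} = 10 + A$
$\left(3978 + 1771\right) \left(1305 + C{\left(-37,-42 \right)}\right) = \left(3978 + 1771\right) \left(1305 + \left(10 - 37\right)\right) = 5749 \left(1305 - 27\right) = 5749 \cdot 1278 = 7347222$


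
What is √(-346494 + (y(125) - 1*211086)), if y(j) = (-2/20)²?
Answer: I*√55757999/10 ≈ 746.71*I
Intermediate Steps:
y(j) = 1/100 (y(j) = (-2*1/20)² = (-⅒)² = 1/100)
√(-346494 + (y(125) - 1*211086)) = √(-346494 + (1/100 - 1*211086)) = √(-346494 + (1/100 - 211086)) = √(-346494 - 21108599/100) = √(-55757999/100) = I*√55757999/10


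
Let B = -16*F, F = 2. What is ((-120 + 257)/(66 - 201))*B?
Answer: 4384/135 ≈ 32.474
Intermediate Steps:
B = -32 (B = -16*2 = -32)
((-120 + 257)/(66 - 201))*B = ((-120 + 257)/(66 - 201))*(-32) = (137/(-135))*(-32) = (137*(-1/135))*(-32) = -137/135*(-32) = 4384/135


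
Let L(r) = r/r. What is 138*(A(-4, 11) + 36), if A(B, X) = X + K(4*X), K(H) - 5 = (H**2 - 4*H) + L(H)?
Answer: 250194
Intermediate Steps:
L(r) = 1
K(H) = 6 + H**2 - 4*H (K(H) = 5 + ((H**2 - 4*H) + 1) = 5 + (1 + H**2 - 4*H) = 6 + H**2 - 4*H)
A(B, X) = 6 - 15*X + 16*X**2 (A(B, X) = X + (6 + (4*X)**2 - 16*X) = X + (6 + 16*X**2 - 16*X) = X + (6 - 16*X + 16*X**2) = 6 - 15*X + 16*X**2)
138*(A(-4, 11) + 36) = 138*((6 - 15*11 + 16*11**2) + 36) = 138*((6 - 165 + 16*121) + 36) = 138*((6 - 165 + 1936) + 36) = 138*(1777 + 36) = 138*1813 = 250194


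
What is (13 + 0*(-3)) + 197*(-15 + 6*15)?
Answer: 14788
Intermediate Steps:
(13 + 0*(-3)) + 197*(-15 + 6*15) = (13 + 0) + 197*(-15 + 90) = 13 + 197*75 = 13 + 14775 = 14788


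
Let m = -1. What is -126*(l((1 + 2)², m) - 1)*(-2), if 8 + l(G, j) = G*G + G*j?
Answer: 15876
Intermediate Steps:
l(G, j) = -8 + G² + G*j (l(G, j) = -8 + (G*G + G*j) = -8 + (G² + G*j) = -8 + G² + G*j)
-126*(l((1 + 2)², m) - 1)*(-2) = -126*((-8 + ((1 + 2)²)² + (1 + 2)²*(-1)) - 1)*(-2) = -126*((-8 + (3²)² + 3²*(-1)) - 1)*(-2) = -126*((-8 + 9² + 9*(-1)) - 1)*(-2) = -126*((-8 + 81 - 9) - 1)*(-2) = -126*(64 - 1)*(-2) = -7938*(-2) = -126*(-126) = 15876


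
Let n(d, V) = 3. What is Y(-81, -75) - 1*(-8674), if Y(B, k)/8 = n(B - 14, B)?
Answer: 8698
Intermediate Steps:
Y(B, k) = 24 (Y(B, k) = 8*3 = 24)
Y(-81, -75) - 1*(-8674) = 24 - 1*(-8674) = 24 + 8674 = 8698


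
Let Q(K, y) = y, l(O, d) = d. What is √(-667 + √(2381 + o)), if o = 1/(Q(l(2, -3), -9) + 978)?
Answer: √(-626286987 + 969*√2235667110)/969 ≈ 24.864*I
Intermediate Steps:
o = 1/969 (o = 1/(-9 + 978) = 1/969 ≈ 0.0010320)
√(-667 + √(2381 + o)) = √(-667 + √(2381 + 1/969)) = √(-667 + √(2307190/969)) = √(-667 + √2235667110/969)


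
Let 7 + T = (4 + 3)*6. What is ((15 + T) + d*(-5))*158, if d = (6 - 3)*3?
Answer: 790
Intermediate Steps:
d = 9 (d = 3*3 = 9)
T = 35 (T = -7 + (4 + 3)*6 = -7 + 7*6 = -7 + 42 = 35)
((15 + T) + d*(-5))*158 = ((15 + 35) + 9*(-5))*158 = (50 - 45)*158 = 5*158 = 790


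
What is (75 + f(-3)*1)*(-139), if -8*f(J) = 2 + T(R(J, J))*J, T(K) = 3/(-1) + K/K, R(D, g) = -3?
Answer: -10286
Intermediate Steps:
T(K) = -2 (T(K) = 3*(-1) + 1 = -3 + 1 = -2)
f(J) = -1/4 + J/4 (f(J) = -(2 - 2*J)/8 = -1/4 + J/4)
(75 + f(-3)*1)*(-139) = (75 + (-1/4 + (1/4)*(-3))*1)*(-139) = (75 + (-1/4 - 3/4)*1)*(-139) = (75 - 1*1)*(-139) = (75 - 1)*(-139) = 74*(-139) = -10286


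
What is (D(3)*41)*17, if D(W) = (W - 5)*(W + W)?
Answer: -8364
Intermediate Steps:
D(W) = 2*W*(-5 + W) (D(W) = (-5 + W)*(2*W) = 2*W*(-5 + W))
(D(3)*41)*17 = ((2*3*(-5 + 3))*41)*17 = ((2*3*(-2))*41)*17 = -12*41*17 = -492*17 = -8364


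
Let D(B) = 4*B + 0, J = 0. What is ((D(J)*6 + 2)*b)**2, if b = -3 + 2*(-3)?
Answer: 324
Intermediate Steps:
D(B) = 4*B
b = -9 (b = -3 - 6 = -9)
((D(J)*6 + 2)*b)**2 = (((4*0)*6 + 2)*(-9))**2 = ((0*6 + 2)*(-9))**2 = ((0 + 2)*(-9))**2 = (2*(-9))**2 = (-18)**2 = 324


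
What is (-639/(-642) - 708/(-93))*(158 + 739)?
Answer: 51224979/6634 ≈ 7721.6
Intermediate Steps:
(-639/(-642) - 708/(-93))*(158 + 739) = (-639*(-1/642) - 708*(-1/93))*897 = (213/214 + 236/31)*897 = (57107/6634)*897 = 51224979/6634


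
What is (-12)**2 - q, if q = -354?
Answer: 498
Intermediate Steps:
(-12)**2 - q = (-12)**2 - 1*(-354) = 144 + 354 = 498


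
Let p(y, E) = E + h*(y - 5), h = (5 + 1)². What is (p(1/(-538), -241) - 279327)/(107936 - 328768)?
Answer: 37626115/29701904 ≈ 1.2668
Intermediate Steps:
h = 36 (h = 6² = 36)
p(y, E) = -180 + E + 36*y (p(y, E) = E + 36*(y - 5) = E + 36*(-5 + y) = E + (-180 + 36*y) = -180 + E + 36*y)
(p(1/(-538), -241) - 279327)/(107936 - 328768) = ((-180 - 241 + 36/(-538)) - 279327)/(107936 - 328768) = ((-180 - 241 + 36*(-1/538)) - 279327)/(-220832) = ((-180 - 241 - 18/269) - 279327)*(-1/220832) = (-113267/269 - 279327)*(-1/220832) = -75252230/269*(-1/220832) = 37626115/29701904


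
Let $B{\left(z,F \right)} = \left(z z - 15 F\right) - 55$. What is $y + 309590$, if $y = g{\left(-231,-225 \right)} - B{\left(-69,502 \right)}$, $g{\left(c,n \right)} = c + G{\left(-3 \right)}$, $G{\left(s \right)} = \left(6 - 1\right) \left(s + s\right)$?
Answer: $312153$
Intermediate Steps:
$G{\left(s \right)} = 10 s$ ($G{\left(s \right)} = 5 \cdot 2 s = 10 s$)
$g{\left(c,n \right)} = -30 + c$ ($g{\left(c,n \right)} = c + 10 \left(-3\right) = c - 30 = -30 + c$)
$B{\left(z,F \right)} = -55 + z^{2} - 15 F$ ($B{\left(z,F \right)} = \left(z^{2} - 15 F\right) - 55 = -55 + z^{2} - 15 F$)
$y = 2563$ ($y = \left(-30 - 231\right) - \left(-55 + \left(-69\right)^{2} - 7530\right) = -261 - \left(-55 + 4761 - 7530\right) = -261 - -2824 = -261 + 2824 = 2563$)
$y + 309590 = 2563 + 309590 = 312153$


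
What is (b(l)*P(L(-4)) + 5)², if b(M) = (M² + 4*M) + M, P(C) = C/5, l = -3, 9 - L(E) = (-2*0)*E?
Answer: 841/25 ≈ 33.640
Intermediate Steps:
L(E) = 9 (L(E) = 9 - (-2*0)*E = 9 - 0*E = 9 - 1*0 = 9 + 0 = 9)
P(C) = C/5 (P(C) = C*(⅕) = C/5)
b(M) = M² + 5*M
(b(l)*P(L(-4)) + 5)² = ((-3*(5 - 3))*((⅕)*9) + 5)² = (-3*2*(9/5) + 5)² = (-6*9/5 + 5)² = (-54/5 + 5)² = (-29/5)² = 841/25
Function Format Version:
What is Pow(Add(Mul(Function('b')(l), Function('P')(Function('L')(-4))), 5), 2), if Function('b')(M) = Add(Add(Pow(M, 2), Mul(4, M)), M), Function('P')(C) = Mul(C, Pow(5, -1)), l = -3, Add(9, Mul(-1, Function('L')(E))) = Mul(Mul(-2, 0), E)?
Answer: Rational(841, 25) ≈ 33.640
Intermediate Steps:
Function('L')(E) = 9 (Function('L')(E) = Add(9, Mul(-1, Mul(Mul(-2, 0), E))) = Add(9, Mul(-1, Mul(0, E))) = Add(9, Mul(-1, 0)) = Add(9, 0) = 9)
Function('P')(C) = Mul(Rational(1, 5), C) (Function('P')(C) = Mul(C, Rational(1, 5)) = Mul(Rational(1, 5), C))
Function('b')(M) = Add(Pow(M, 2), Mul(5, M))
Pow(Add(Mul(Function('b')(l), Function('P')(Function('L')(-4))), 5), 2) = Pow(Add(Mul(Mul(-3, Add(5, -3)), Mul(Rational(1, 5), 9)), 5), 2) = Pow(Add(Mul(Mul(-3, 2), Rational(9, 5)), 5), 2) = Pow(Add(Mul(-6, Rational(9, 5)), 5), 2) = Pow(Add(Rational(-54, 5), 5), 2) = Pow(Rational(-29, 5), 2) = Rational(841, 25)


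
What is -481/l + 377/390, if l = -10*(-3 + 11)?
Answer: 335/48 ≈ 6.9792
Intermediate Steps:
l = -80 (l = -10*8 = -80)
-481/l + 377/390 = -481/(-80) + 377/390 = -481*(-1/80) + 377*(1/390) = 481/80 + 29/30 = 335/48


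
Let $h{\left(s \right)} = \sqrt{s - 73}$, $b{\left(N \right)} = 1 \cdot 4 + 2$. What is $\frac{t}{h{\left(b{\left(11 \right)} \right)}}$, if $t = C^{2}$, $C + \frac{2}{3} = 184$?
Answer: $- \frac{302500 i \sqrt{67}}{603} \approx - 4106.3 i$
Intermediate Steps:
$C = \frac{550}{3}$ ($C = - \frac{2}{3} + 184 = \frac{550}{3} \approx 183.33$)
$b{\left(N \right)} = 6$ ($b{\left(N \right)} = 4 + 2 = 6$)
$h{\left(s \right)} = \sqrt{-73 + s}$
$t = \frac{302500}{9}$ ($t = \left(\frac{550}{3}\right)^{2} = \frac{302500}{9} \approx 33611.0$)
$\frac{t}{h{\left(b{\left(11 \right)} \right)}} = \frac{302500}{9 \sqrt{-73 + 6}} = \frac{302500}{9 \sqrt{-67}} = \frac{302500}{9 i \sqrt{67}} = \frac{302500 \left(- \frac{i \sqrt{67}}{67}\right)}{9} = - \frac{302500 i \sqrt{67}}{603}$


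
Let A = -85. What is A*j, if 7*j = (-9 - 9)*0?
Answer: 0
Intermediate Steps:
j = 0 (j = ((-9 - 9)*0)/7 = (-18*0)/7 = (⅐)*0 = 0)
A*j = -85*0 = 0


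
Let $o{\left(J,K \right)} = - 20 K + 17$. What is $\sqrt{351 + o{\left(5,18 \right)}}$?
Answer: $2 \sqrt{2} \approx 2.8284$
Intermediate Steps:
$o{\left(J,K \right)} = 17 - 20 K$
$\sqrt{351 + o{\left(5,18 \right)}} = \sqrt{351 + \left(17 - 360\right)} = \sqrt{351 - 343} = \sqrt{8} = 2 \sqrt{2}$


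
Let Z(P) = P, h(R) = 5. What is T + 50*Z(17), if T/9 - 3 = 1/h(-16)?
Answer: 4394/5 ≈ 878.80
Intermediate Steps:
T = 144/5 (T = 27 + 9/5 = 144/5 ≈ 28.800)
T + 50*Z(17) = 144/5 + 50*17 = 144/5 + 850 = 4394/5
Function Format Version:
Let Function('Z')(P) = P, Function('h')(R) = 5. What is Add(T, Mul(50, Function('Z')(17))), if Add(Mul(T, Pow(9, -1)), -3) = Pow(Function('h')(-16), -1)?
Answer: Rational(4394, 5) ≈ 878.80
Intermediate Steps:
T = Rational(144, 5) (T = Add(27, Mul(9, Pow(5, -1))) = Add(27, Mul(9, Rational(1, 5))) = Add(27, Rational(9, 5)) = Rational(144, 5) ≈ 28.800)
Add(T, Mul(50, Function('Z')(17))) = Add(Rational(144, 5), Mul(50, 17)) = Add(Rational(144, 5), 850) = Rational(4394, 5)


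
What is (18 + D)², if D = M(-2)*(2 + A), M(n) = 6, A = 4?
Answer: 2916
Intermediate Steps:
D = 36 (D = 6*(2 + 4) = 6*6 = 36)
(18 + D)² = (18 + 36)² = 54² = 2916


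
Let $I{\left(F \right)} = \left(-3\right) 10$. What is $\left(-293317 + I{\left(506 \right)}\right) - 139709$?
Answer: $-433056$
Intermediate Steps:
$I{\left(F \right)} = -30$
$\left(-293317 + I{\left(506 \right)}\right) - 139709 = \left(-293317 - 30\right) - 139709 = -293347 - 139709 = -433056$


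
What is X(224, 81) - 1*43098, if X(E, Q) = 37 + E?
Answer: -42837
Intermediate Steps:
X(224, 81) - 1*43098 = (37 + 224) - 1*43098 = 261 - 43098 = -42837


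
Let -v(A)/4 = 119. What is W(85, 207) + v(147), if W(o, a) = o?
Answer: -391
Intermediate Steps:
v(A) = -476 (v(A) = -4*119 = -476)
W(85, 207) + v(147) = 85 - 476 = -391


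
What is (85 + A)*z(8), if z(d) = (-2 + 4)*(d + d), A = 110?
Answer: 6240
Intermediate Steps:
z(d) = 4*d (z(d) = 2*(2*d) = 4*d)
(85 + A)*z(8) = (85 + 110)*(4*8) = 195*32 = 6240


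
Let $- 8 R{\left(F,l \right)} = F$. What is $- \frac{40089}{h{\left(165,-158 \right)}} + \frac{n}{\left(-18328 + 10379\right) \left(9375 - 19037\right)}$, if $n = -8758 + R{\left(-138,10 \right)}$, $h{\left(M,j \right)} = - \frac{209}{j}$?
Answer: $- \frac{1945905892478291}{64207506968} \approx -30307.0$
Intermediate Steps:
$R{\left(F,l \right)} = - \frac{F}{8}$
$n = - \frac{34963}{4}$ ($n = -8758 - - \frac{69}{4} = -8758 + \frac{69}{4} = - \frac{34963}{4} \approx -8740.8$)
$- \frac{40089}{h{\left(165,-158 \right)}} + \frac{n}{\left(-18328 + 10379\right) \left(9375 - 19037\right)} = - \frac{40089}{\left(-209\right) \frac{1}{-158}} - \frac{34963}{4 \left(-18328 + 10379\right) \left(9375 - 19037\right)} = - \frac{40089}{\left(-209\right) \left(- \frac{1}{158}\right)} - \frac{34963}{4 \left(\left(-7949\right) \left(-9662\right)\right)} = - \frac{40089}{\frac{209}{158}} - \frac{34963}{4 \cdot 76803238} = \left(-40089\right) \frac{158}{209} - \frac{34963}{307212952} = - \frac{6334062}{209} - \frac{34963}{307212952} = - \frac{1945905892478291}{64207506968}$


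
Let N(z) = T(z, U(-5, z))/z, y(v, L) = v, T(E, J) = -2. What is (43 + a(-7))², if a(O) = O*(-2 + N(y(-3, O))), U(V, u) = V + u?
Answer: 24649/9 ≈ 2738.8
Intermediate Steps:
N(z) = -2/z
a(O) = -4*O/3 (a(O) = O*(-2 - 2/(-3)) = O*(-2 - 2*(-⅓)) = O*(-2 + ⅔) = O*(-4/3) = -4*O/3)
(43 + a(-7))² = (43 - 4/3*(-7))² = (43 + 28/3)² = (157/3)² = 24649/9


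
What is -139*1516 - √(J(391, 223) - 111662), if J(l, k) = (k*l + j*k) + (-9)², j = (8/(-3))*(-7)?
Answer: -210724 - 2*I*√45507/3 ≈ -2.1072e+5 - 142.22*I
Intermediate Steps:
j = 56/3 (j = (8*(-⅓))*(-7) = -8/3*(-7) = 56/3 ≈ 18.667)
J(l, k) = 81 + 56*k/3 + k*l (J(l, k) = (k*l + 56*k/3) + (-9)² = (56*k/3 + k*l) + 81 = 81 + 56*k/3 + k*l)
-139*1516 - √(J(391, 223) - 111662) = -139*1516 - √((81 + (56/3)*223 + 223*391) - 111662) = -210724 - √((81 + 12488/3 + 87193) - 111662) = -210724 - √(274310/3 - 111662) = -210724 - √(-60676/3) = -210724 - 2*I*√45507/3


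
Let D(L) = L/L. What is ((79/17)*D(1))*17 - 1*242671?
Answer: -242592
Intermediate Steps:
D(L) = 1
((79/17)*D(1))*17 - 1*242671 = ((79/17)*1)*17 - 1*242671 = ((79*(1/17))*1)*17 - 242671 = ((79/17)*1)*17 - 242671 = (79/17)*17 - 242671 = 79 - 242671 = -242592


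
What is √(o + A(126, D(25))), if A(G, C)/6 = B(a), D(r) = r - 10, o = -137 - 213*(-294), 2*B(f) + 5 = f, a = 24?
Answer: √62542 ≈ 250.08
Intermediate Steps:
B(f) = -5/2 + f/2
o = 62485 (o = -137 + 62622 = 62485)
D(r) = -10 + r
A(G, C) = 57 (A(G, C) = 6*(-5/2 + (½)*24) = 6*(-5/2 + 12) = 6*(19/2) = 57)
√(o + A(126, D(25))) = √(62485 + 57) = √62542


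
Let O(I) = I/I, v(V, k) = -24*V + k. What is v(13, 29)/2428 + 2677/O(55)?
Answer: 6499473/2428 ≈ 2676.9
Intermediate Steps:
v(V, k) = k - 24*V
O(I) = 1
v(13, 29)/2428 + 2677/O(55) = (29 - 24*13)/2428 + 2677/1 = (29 - 312)*(1/2428) + 2677*1 = -283*1/2428 + 2677 = -283/2428 + 2677 = 6499473/2428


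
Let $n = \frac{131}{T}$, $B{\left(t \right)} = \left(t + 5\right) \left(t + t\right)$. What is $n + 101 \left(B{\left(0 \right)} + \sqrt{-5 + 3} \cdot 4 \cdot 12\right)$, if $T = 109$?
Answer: $\frac{131}{109} + 4848 i \sqrt{2} \approx 1.2018 + 6856.1 i$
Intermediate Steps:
$B{\left(t \right)} = 2 t \left(5 + t\right)$ ($B{\left(t \right)} = \left(5 + t\right) 2 t = 2 t \left(5 + t\right)$)
$n = \frac{131}{109} \approx 1.2018$
$n + 101 \left(B{\left(0 \right)} + \sqrt{-5 + 3} \cdot 4 \cdot 12\right) = \frac{131}{109} + 101 \left(2 \cdot 0 \left(5 + 0\right) + \sqrt{-5 + 3} \cdot 4 \cdot 12\right) = \frac{131}{109} + 101 \left(2 \cdot 0 \cdot 5 + \sqrt{-2} \cdot 4 \cdot 12\right) = \frac{131}{109} + 101 \left(0 + i \sqrt{2} \cdot 4 \cdot 12\right) = \frac{131}{109} + 101 \left(0 + 4 i \sqrt{2} \cdot 12\right) = \frac{131}{109} + 101 \left(0 + 48 i \sqrt{2}\right) = \frac{131}{109} + 101 \cdot 48 i \sqrt{2} = \frac{131}{109} + 4848 i \sqrt{2}$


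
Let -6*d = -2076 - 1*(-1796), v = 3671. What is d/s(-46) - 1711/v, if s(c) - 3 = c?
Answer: -734659/473559 ≈ -1.5514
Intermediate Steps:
s(c) = 3 + c
d = 140/3 (d = -(-2076 - 1*(-1796))/6 = -(-2076 + 1796)/6 = -⅙*(-280) = 140/3 ≈ 46.667)
d/s(-46) - 1711/v = 140/(3*(3 - 46)) - 1711/3671 = (140/3)/(-43) - 1711*1/3671 = (140/3)*(-1/43) - 1711/3671 = -140/129 - 1711/3671 = -734659/473559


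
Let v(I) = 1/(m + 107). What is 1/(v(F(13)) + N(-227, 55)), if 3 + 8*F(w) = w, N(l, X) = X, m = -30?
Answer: 77/4236 ≈ 0.018178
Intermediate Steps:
F(w) = -3/8 + w/8
v(I) = 1/77 (v(I) = 1/(-30 + 107) = 1/77)
1/(v(F(13)) + N(-227, 55)) = 1/(1/77 + 55) = 1/(4236/77) = 77/4236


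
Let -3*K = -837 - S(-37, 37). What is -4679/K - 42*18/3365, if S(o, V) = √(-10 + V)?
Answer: -1483884831/87308290 + 4679*√3/77838 ≈ -16.892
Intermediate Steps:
K = 279 + √3 (K = -(-837 - √(-10 + 37))/3 = -(-837 - √27)/3 = -(-837 - 3*√3)/3 = 279 + √3 ≈ 280.73)
-4679/K - 42*18/3365 = -4679/(279 + √3) - 42*18/3365 = -4679/(279 + √3) - 756*1/3365 = -4679/(279 + √3) - 756/3365 = -756/3365 - 4679/(279 + √3)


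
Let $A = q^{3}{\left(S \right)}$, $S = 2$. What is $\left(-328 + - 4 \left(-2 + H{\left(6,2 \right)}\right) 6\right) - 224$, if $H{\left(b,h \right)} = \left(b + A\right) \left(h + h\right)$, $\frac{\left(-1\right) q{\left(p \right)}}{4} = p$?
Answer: $48072$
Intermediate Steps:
$q{\left(p \right)} = - 4 p$
$A = -512$ ($A = \left(\left(-4\right) 2\right)^{3} = \left(-8\right)^{3} = -512$)
$H{\left(b,h \right)} = 2 h \left(-512 + b\right)$ ($H{\left(b,h \right)} = \left(b - 512\right) \left(h + h\right) = \left(-512 + b\right) 2 h = 2 h \left(-512 + b\right)$)
$\left(-328 + - 4 \left(-2 + H{\left(6,2 \right)}\right) 6\right) - 224 = \left(-328 + - 4 \left(-2 + 2 \cdot 2 \left(-512 + 6\right)\right) 6\right) - 224 = \left(-328 + - 4 \left(-2 + 2 \cdot 2 \left(-506\right)\right) 6\right) - 224 = \left(-328 + - 4 \left(-2 - 2024\right) 6\right) - 224 = \left(-328 + \left(-4\right) \left(-2026\right) 6\right) - 224 = \left(-328 + 8104 \cdot 6\right) - 224 = \left(-328 + 48624\right) - 224 = 48296 - 224 = 48072$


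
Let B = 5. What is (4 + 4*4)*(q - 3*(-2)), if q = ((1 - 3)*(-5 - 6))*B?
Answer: 2320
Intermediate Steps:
q = 110 (q = ((1 - 3)*(-5 - 6))*5 = -2*(-11)*5 = 22*5 = 110)
(4 + 4*4)*(q - 3*(-2)) = (4 + 4*4)*(110 - 3*(-2)) = (4 + 16)*(110 + 6) = 20*116 = 2320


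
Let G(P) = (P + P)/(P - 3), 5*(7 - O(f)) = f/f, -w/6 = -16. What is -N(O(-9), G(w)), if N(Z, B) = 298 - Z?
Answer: -1456/5 ≈ -291.20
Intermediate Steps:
w = 96 (w = -6*(-16) = 96)
O(f) = 34/5 (O(f) = 7 - f/(5*f) = 7 - ⅕*1 = 7 - ⅕ = 34/5)
G(P) = 2*P/(-3 + P) (G(P) = (2*P)/(-3 + P) = 2*P/(-3 + P))
-N(O(-9), G(w)) = -(298 - 1*34/5) = -(298 - 34/5) = -1*1456/5 = -1456/5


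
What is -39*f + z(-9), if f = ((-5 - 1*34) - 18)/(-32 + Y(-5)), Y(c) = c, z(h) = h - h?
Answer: -2223/37 ≈ -60.081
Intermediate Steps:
z(h) = 0
f = 57/37 (f = ((-5 - 1*34) - 18)/(-32 - 5) = ((-5 - 34) - 18)/(-37) = (-39 - 18)*(-1/37) = -57*(-1/37) = 57/37 ≈ 1.5405)
-39*f + z(-9) = -39*57/37 + 0 = -2223/37 + 0 = -2223/37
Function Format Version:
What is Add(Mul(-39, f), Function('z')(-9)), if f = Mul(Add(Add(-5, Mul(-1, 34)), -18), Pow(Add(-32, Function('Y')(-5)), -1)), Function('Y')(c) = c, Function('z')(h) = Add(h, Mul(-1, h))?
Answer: Rational(-2223, 37) ≈ -60.081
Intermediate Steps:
Function('z')(h) = 0
f = Rational(57, 37) (f = Mul(Add(Add(-5, Mul(-1, 34)), -18), Pow(Add(-32, -5), -1)) = Mul(Add(Add(-5, -34), -18), Pow(-37, -1)) = Mul(Add(-39, -18), Rational(-1, 37)) = Mul(-57, Rational(-1, 37)) = Rational(57, 37) ≈ 1.5405)
Add(Mul(-39, f), Function('z')(-9)) = Add(Mul(-39, Rational(57, 37)), 0) = Add(Rational(-2223, 37), 0) = Rational(-2223, 37)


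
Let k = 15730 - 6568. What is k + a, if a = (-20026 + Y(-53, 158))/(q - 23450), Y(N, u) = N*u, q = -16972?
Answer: 185187382/20211 ≈ 9162.7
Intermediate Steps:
a = 14200/20211 (a = (-20026 - 53*158)/(-16972 - 23450) = (-20026 - 8374)/(-40422) = -28400*(-1/40422) = 14200/20211 ≈ 0.70259)
k = 9162
k + a = 9162 + 14200/20211 = 185187382/20211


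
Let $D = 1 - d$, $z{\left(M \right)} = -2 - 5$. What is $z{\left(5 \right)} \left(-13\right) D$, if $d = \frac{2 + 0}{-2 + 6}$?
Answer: $\frac{91}{2} \approx 45.5$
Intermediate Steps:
$d = \frac{1}{2}$ ($d = \frac{2}{4} = 2 \cdot \frac{1}{4} = \frac{1}{2} \approx 0.5$)
$z{\left(M \right)} = -7$ ($z{\left(M \right)} = -2 - 5 = -7$)
$D = \frac{1}{2}$ ($D = 1 - \frac{1}{2} = \frac{1}{2} \approx 0.5$)
$z{\left(5 \right)} \left(-13\right) D = \left(-7\right) \left(-13\right) \frac{1}{2} = 91 \cdot \frac{1}{2} = \frac{91}{2}$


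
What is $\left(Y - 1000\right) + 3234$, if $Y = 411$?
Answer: $2645$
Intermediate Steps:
$\left(Y - 1000\right) + 3234 = \left(411 - 1000\right) + 3234 = -589 + 3234 = 2645$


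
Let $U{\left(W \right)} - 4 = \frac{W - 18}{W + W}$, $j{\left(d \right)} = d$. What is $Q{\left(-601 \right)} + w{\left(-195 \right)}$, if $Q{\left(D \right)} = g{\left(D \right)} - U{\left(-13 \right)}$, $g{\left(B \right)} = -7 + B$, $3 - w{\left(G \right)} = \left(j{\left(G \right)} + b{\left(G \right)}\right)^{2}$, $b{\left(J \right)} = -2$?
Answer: $- \frac{1024899}{26} \approx -39419.0$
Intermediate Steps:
$U{\left(W \right)} = 4 + \frac{-18 + W}{2 W}$ ($U{\left(W \right)} = 4 + \frac{W - 18}{W + W} = 4 + \frac{-18 + W}{2 W}$)
$w{\left(G \right)} = 3 - \left(-2 + G\right)^{2}$ ($w{\left(G \right)} = 3 - \left(G - 2\right)^{2} = 3 - \left(-2 + G\right)^{2}$)
$Q{\left(D \right)} = - \frac{317}{26} + D$ ($Q{\left(D \right)} = \left(-7 + D\right) - \left(\frac{9}{2} - \frac{9}{-13}\right) = \left(-7 + D\right) - \left(\frac{9}{2} - - \frac{9}{13}\right) = \left(-7 + D\right) - \left(\frac{9}{2} + \frac{9}{13}\right) = \left(-7 + D\right) - \frac{135}{26} = - \frac{317}{26} + D$)
$Q{\left(-601 \right)} + w{\left(-195 \right)} = \left(- \frac{317}{26} - 601\right) + \left(3 - \left(-2 - 195\right)^{2}\right) = - \frac{15943}{26} + \left(3 - \left(-197\right)^{2}\right) = - \frac{15943}{26} + \left(3 - 38809\right) = - \frac{15943}{26} - 38806 = - \frac{1024899}{26}$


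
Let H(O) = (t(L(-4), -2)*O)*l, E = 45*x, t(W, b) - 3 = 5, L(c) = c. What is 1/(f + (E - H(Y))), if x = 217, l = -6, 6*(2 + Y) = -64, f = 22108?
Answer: 1/31265 ≈ 3.1985e-5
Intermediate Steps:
Y = -38/3 (Y = -2 + (⅙)*(-64) = -2 - 32/3 = -38/3 ≈ -12.667)
t(W, b) = 8 (t(W, b) = 3 + 5 = 8)
E = 9765 (E = 45*217 = 9765)
H(O) = -48*O (H(O) = (8*O)*(-6) = -48*O)
1/(f + (E - H(Y))) = 1/(22108 + (9765 - (-48)*(-38)/3)) = 1/(22108 + (9765 - 1*608)) = 1/(22108 + (9765 - 608)) = 1/(22108 + 9157) = 1/31265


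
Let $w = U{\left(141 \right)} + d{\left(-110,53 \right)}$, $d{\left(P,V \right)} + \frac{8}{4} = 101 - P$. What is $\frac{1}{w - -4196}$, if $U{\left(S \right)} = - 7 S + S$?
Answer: $\frac{1}{3559} \approx 0.00028098$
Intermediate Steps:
$d{\left(P,V \right)} = 99 - P$ ($d{\left(P,V \right)} = -2 - \left(-101 + P\right) = 99 - P$)
$U{\left(S \right)} = - 6 S$
$w = -637$ ($w = \left(-6\right) 141 + \left(99 - -110\right) = -846 + \left(99 + 110\right) = -846 + 209 = -637$)
$\frac{1}{w - -4196} = \frac{1}{-637 - -4196} = \frac{1}{-637 + \left(-64 + 4260\right)} = \frac{1}{-637 + 4196} = \frac{1}{3559}$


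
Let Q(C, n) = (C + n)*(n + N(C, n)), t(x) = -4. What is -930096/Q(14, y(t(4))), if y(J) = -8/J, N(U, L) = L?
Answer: -58131/4 ≈ -14533.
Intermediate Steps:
Q(C, n) = 2*n*(C + n) (Q(C, n) = (C + n)*(n + n) = (C + n)*(2*n) = 2*n*(C + n))
-930096/Q(14, y(t(4))) = -930096*1/(4*(14 - 8/(-4))) = -930096*1/(4*(14 - 8*(-¼))) = -930096*1/(4*(14 + 2)) = -930096/(2*2*16) = -930096/64 = -930096*1/64 = -58131/4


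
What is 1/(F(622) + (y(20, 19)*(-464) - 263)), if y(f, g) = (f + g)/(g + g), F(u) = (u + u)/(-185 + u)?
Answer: -437/321791 ≈ -0.0013580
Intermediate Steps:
F(u) = 2*u/(-185 + u) (F(u) = (2*u)/(-185 + u) = 2*u/(-185 + u))
y(f, g) = (f + g)/(2*g) (y(f, g) = (f + g)/((2*g)) = (f + g)*(1/(2*g)) = (f + g)/(2*g))
1/(F(622) + (y(20, 19)*(-464) - 263)) = 1/(2*622/(-185 + 622) + (((½)*(20 + 19)/19)*(-464) - 263)) = 1/(2*622/437 + (((½)*(1/19)*39)*(-464) - 263)) = 1/(2*622*(1/437) + ((39/38)*(-464) - 263)) = 1/(1244/437 + (-9048/19 - 263)) = 1/(1244/437 - 14045/19) = 1/(-321791/437) = -437/321791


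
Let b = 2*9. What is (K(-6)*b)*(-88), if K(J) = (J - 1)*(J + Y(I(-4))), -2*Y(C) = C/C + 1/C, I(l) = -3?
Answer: -70224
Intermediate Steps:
Y(C) = -½ - 1/(2*C) (Y(C) = -(C/C + 1/C)/2 = -(1 + 1/C)/2 = -½ - 1/(2*C))
b = 18
K(J) = (-1 + J)*(-⅓ + J) (K(J) = (J - 1)*(J + (½)*(-1 - 1*(-3))/(-3)) = (-1 + J)*(J + (½)*(-⅓)*(-1 + 3)) = (-1 + J)*(J + (½)*(-⅓)*2) = (-1 + J)*(J - ⅓) = (-1 + J)*(-⅓ + J))
(K(-6)*b)*(-88) = ((⅓ + (-6)² - 4/3*(-6))*18)*(-88) = ((⅓ + 36 + 8)*18)*(-88) = ((133/3)*18)*(-88) = 798*(-88) = -70224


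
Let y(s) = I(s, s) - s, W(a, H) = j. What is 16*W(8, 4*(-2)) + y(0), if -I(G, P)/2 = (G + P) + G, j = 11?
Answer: 176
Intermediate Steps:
W(a, H) = 11
I(G, P) = -4*G - 2*P (I(G, P) = -2*((G + P) + G) = -2*(P + 2*G) = -4*G - 2*P)
y(s) = -7*s (y(s) = (-4*s - 2*s) - s = -6*s - s = -7*s)
16*W(8, 4*(-2)) + y(0) = 16*11 - 7*0 = 176 + 0 = 176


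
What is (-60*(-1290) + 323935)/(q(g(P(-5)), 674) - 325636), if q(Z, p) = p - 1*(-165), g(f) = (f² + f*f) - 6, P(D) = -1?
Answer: -36485/29527 ≈ -1.2356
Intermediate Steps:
g(f) = -6 + 2*f² (g(f) = (f² + f²) - 6 = 2*f² - 6 = -6 + 2*f²)
q(Z, p) = 165 + p (q(Z, p) = p + 165 = 165 + p)
(-60*(-1290) + 323935)/(q(g(P(-5)), 674) - 325636) = (-60*(-1290) + 323935)/((165 + 674) - 325636) = (77400 + 323935)/(839 - 325636) = 401335/(-324797) = 401335*(-1/324797) = -36485/29527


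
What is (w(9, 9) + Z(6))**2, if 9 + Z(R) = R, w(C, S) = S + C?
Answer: 225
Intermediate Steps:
w(C, S) = C + S
Z(R) = -9 + R
(w(9, 9) + Z(6))**2 = ((9 + 9) + (-9 + 6))**2 = (18 - 3)**2 = 15**2 = 225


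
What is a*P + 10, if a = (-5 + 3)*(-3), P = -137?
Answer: -812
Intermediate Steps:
a = 6 (a = -2*(-3) = 6)
a*P + 10 = 6*(-137) + 10 = -822 + 10 = -812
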